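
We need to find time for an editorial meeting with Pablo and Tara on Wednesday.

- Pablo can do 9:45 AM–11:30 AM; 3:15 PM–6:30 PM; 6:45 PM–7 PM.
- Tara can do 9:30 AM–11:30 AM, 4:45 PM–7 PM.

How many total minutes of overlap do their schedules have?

Pablo ∩ Tara: 09:45-11:30, 16:45-18:30, 18:45-19:00.
Those are the intersection windows.
Summing the common windows: 105 + 105 + 15 = 225 minutes.

225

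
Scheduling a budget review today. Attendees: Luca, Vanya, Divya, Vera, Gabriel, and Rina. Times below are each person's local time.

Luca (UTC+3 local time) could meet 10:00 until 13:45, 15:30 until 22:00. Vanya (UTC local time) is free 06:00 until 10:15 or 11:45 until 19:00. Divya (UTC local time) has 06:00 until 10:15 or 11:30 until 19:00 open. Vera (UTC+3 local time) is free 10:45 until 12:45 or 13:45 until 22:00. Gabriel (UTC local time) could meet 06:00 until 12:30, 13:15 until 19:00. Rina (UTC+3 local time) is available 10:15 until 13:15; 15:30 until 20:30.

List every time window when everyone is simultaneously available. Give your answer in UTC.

07:45-09:45, 13:15-17:30

Luca in UTC: 07:00-10:45, 12:30-19:00 (subtract 3h to convert from UTC+3).
Vanya in UTC: 06:00-10:15, 11:45-19:00.
Divya in UTC: 06:00-10:15, 11:30-19:00.
Vera in UTC: 07:45-09:45, 10:45-19:00 (subtract 3h to convert from UTC+3).
Gabriel in UTC: 06:00-12:30, 13:15-19:00.
Rina in UTC: 07:15-10:15, 12:30-17:30 (subtract 3h to convert from UTC+3).
Luca ∩ Vanya: 07:00-10:15, 12:30-19:00.
Luca ∩ Vanya ∩ Divya: 07:00-10:15, 12:30-19:00.
Luca ∩ Vanya ∩ Divya ∩ Vera: 07:45-09:45, 12:30-19:00.
Luca ∩ Vanya ∩ Divya ∩ Vera ∩ Gabriel: 07:45-09:45, 13:15-19:00.
Luca ∩ Vanya ∩ Divya ∩ Vera ∩ Gabriel ∩ Rina: 07:45-09:45, 13:15-17:30.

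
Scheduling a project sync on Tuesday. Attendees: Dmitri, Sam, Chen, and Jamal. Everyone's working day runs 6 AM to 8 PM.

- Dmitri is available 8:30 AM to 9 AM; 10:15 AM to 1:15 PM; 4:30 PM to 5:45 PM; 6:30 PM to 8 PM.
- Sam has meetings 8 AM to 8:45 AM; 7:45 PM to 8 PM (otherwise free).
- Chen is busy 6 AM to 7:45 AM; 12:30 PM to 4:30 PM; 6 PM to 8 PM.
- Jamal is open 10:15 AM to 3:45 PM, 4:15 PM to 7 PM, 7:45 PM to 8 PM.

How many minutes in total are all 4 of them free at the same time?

Dmitri free: 08:30-09:00, 10:15-13:15, 16:30-17:45, 18:30-20:00.
Sam free: 06:00-08:00, 08:45-19:45 (invert busy blocks within the working day).
Chen free: 07:45-12:30, 16:30-18:00 (invert busy blocks within the working day).
Jamal free: 10:15-15:45, 16:15-19:00, 19:45-20:00.
Dmitri ∩ Sam: 08:45-09:00, 10:15-13:15, 16:30-17:45, 18:30-19:45.
Dmitri ∩ Sam ∩ Chen: 08:45-09:00, 10:15-12:30, 16:30-17:45.
Dmitri ∩ Sam ∩ Chen ∩ Jamal: 10:15-12:30, 16:30-17:45.
So the common availability across everyone is 10:15-12:30, 16:30-17:45.
Summing the common windows: 135 + 75 = 210 minutes.

210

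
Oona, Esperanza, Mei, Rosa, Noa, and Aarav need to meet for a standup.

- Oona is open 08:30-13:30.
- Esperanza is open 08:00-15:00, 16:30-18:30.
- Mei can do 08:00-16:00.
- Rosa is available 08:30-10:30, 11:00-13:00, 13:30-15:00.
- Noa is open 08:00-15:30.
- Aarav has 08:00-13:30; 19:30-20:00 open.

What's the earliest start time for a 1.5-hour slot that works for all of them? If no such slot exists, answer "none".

08:30

Oona ∩ Esperanza: 08:30-13:30.
Oona ∩ Esperanza ∩ Mei: 08:30-13:30.
Oona ∩ Esperanza ∩ Mei ∩ Rosa: 08:30-10:30, 11:00-13:00.
Oona ∩ Esperanza ∩ Mei ∩ Rosa ∩ Noa: 08:30-10:30, 11:00-13:00.
Oona ∩ Esperanza ∩ Mei ∩ Rosa ∩ Noa ∩ Aarav: 08:30-10:30, 11:00-13:00.
The first common window of at least 90 minutes is 08:30-10:30, so the earliest start is 08:30.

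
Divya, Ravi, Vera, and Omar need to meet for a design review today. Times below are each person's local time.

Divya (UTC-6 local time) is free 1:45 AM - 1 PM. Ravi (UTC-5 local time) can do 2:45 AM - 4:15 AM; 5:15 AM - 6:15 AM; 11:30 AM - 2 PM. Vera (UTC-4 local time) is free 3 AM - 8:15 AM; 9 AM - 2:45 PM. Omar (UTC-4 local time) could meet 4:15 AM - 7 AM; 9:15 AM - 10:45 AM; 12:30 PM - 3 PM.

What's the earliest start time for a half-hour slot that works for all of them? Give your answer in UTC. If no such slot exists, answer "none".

Divya in UTC: 07:45-19:00 (add 6h to convert from UTC-6).
Ravi in UTC: 07:45-09:15, 10:15-11:15, 16:30-19:00 (add 5h to convert from UTC-5).
Vera in UTC: 07:00-12:15, 13:00-18:45 (add 4h to convert from UTC-4).
Omar in UTC: 08:15-11:00, 13:15-14:45, 16:30-19:00 (add 4h to convert from UTC-4).
Divya ∩ Ravi: 07:45-09:15, 10:15-11:15, 16:30-19:00.
Divya ∩ Ravi ∩ Vera: 07:45-09:15, 10:15-11:15, 16:30-18:45.
Divya ∩ Ravi ∩ Vera ∩ Omar: 08:15-09:15, 10:15-11:00, 16:30-18:45.
Those are the intersection windows.
The first common window of at least 30 minutes is 08:15-09:15, so the earliest start is 08:15.

08:15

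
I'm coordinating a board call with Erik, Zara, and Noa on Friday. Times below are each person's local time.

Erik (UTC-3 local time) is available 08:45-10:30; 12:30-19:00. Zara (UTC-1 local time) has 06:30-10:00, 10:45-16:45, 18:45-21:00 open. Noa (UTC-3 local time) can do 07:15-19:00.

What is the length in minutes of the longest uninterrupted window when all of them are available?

135

Erik in UTC: 11:45-13:30, 15:30-22:00 (add 3h to convert from UTC-3).
Zara in UTC: 07:30-11:00, 11:45-17:45, 19:45-22:00 (add 1h to convert from UTC-1).
Noa in UTC: 10:15-22:00 (add 3h to convert from UTC-3).
Erik ∩ Zara: 11:45-13:30, 15:30-17:45, 19:45-22:00.
Erik ∩ Zara ∩ Noa: 11:45-13:30, 15:30-17:45, 19:45-22:00.
The longest is 15:30-17:45 at 135 minutes.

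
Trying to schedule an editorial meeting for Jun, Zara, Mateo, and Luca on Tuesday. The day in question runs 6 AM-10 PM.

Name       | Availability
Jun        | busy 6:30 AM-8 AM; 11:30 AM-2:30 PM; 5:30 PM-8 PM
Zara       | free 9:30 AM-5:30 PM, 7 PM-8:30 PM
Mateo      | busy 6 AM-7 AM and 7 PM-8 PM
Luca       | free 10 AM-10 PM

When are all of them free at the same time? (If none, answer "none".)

Jun free: 06:00-06:30, 08:00-11:30, 14:30-17:30, 20:00-22:00 (invert busy blocks within the working day).
Zara free: 09:30-17:30, 19:00-20:30.
Mateo free: 07:00-19:00, 20:00-22:00 (invert busy blocks within the working day).
Luca free: 10:00-22:00.
Jun ∩ Zara: 09:30-11:30, 14:30-17:30, 20:00-20:30.
Jun ∩ Zara ∩ Mateo: 09:30-11:30, 14:30-17:30, 20:00-20:30.
Jun ∩ Zara ∩ Mateo ∩ Luca: 10:00-11:30, 14:30-17:30, 20:00-20:30.
Those are the intersection windows.

10:00-11:30, 14:30-17:30, 20:00-20:30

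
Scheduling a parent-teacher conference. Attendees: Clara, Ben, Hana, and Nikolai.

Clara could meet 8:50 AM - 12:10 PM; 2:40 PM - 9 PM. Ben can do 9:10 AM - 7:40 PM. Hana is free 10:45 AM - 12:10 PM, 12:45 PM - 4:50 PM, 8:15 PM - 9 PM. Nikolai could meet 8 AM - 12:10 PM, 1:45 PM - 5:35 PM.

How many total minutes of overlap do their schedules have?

215

Clara ∩ Ben: 09:10-12:10, 14:40-19:40.
Clara ∩ Ben ∩ Hana: 10:45-12:10, 14:40-16:50.
Clara ∩ Ben ∩ Hana ∩ Nikolai: 10:45-12:10, 14:40-16:50.
Those are the intersection windows.
Summing the common windows: 85 + 130 = 215 minutes.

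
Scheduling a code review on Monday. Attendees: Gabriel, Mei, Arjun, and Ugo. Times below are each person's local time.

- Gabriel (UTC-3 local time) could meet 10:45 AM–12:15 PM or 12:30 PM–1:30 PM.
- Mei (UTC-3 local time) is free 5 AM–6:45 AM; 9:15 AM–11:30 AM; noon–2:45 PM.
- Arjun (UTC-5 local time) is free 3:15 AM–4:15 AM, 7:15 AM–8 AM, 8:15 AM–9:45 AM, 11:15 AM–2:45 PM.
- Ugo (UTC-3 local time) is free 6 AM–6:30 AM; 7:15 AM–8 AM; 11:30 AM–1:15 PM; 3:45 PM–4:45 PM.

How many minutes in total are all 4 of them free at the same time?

0

Gabriel in UTC: 13:45-15:15, 15:30-16:30 (add 3h to convert from UTC-3).
Mei in UTC: 08:00-09:45, 12:15-14:30, 15:00-17:45 (add 3h to convert from UTC-3).
Arjun in UTC: 08:15-09:15, 12:15-13:00, 13:15-14:45, 16:15-19:45 (add 5h to convert from UTC-5).
Ugo in UTC: 09:00-09:30, 10:15-11:00, 14:30-16:15, 18:45-19:45 (add 3h to convert from UTC-3).
Gabriel ∩ Mei: 13:45-14:30, 15:00-15:15, 15:30-16:30.
Gabriel ∩ Mei ∩ Arjun: 13:45-14:30, 16:15-16:30.
Gabriel ∩ Mei ∩ Arjun ∩ Ugo: ∅.
There is no time when everyone is free.
There is no common window, so the total is 0 minutes.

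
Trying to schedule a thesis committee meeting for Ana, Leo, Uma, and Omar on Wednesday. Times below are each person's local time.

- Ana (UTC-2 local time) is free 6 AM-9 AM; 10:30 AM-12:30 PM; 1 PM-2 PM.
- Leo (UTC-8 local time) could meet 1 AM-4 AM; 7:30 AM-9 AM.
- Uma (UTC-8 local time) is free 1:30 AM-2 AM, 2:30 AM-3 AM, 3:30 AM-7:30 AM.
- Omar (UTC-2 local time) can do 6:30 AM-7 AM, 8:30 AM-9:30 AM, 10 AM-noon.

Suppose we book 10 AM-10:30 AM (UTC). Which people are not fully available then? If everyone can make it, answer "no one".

Ana in UTC: 08:00-11:00, 12:30-14:30, 15:00-16:00 (add 2h to convert from UTC-2).
Leo in UTC: 09:00-12:00, 15:30-17:00 (add 8h to convert from UTC-8).
Uma in UTC: 09:30-10:00, 10:30-11:00, 11:30-15:30 (add 8h to convert from UTC-8).
Omar in UTC: 08:30-09:00, 10:30-11:30, 12:00-14:00 (add 2h to convert from UTC-2).
Ana: free for 10:00-10:30. Leo: free for 10:00-10:30. Uma: not fully free for 10:00-10:30. Omar: not fully free for 10:00-10:30.

Omar, Uma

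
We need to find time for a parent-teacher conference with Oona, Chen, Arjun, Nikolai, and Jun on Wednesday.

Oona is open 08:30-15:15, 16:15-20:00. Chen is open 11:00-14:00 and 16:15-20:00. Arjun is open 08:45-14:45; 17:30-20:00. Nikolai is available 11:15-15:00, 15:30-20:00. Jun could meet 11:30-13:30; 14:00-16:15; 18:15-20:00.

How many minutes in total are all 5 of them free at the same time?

Oona ∩ Chen: 11:00-14:00, 16:15-20:00.
Oona ∩ Chen ∩ Arjun: 11:00-14:00, 17:30-20:00.
Oona ∩ Chen ∩ Arjun ∩ Nikolai: 11:15-14:00, 17:30-20:00.
Oona ∩ Chen ∩ Arjun ∩ Nikolai ∩ Jun: 11:30-13:30, 18:15-20:00.
So the common availability across everyone is 11:30-13:30, 18:15-20:00.
Summing the common windows: 120 + 105 = 225 minutes.

225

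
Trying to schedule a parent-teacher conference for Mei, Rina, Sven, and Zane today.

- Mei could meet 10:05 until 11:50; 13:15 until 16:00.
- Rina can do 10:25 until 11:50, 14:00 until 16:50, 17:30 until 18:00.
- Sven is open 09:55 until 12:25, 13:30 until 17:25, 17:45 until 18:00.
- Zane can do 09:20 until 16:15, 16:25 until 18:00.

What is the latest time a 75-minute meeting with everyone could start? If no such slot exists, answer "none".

Mei ∩ Rina: 10:25-11:50, 14:00-16:00.
Mei ∩ Rina ∩ Sven: 10:25-11:50, 14:00-16:00.
Mei ∩ Rina ∩ Sven ∩ Zane: 10:25-11:50, 14:00-16:00.
The last common window of at least 75 minutes is 14:00-16:00; a 75-minute meeting can start as late as 14:45 and still end by 16:00.

14:45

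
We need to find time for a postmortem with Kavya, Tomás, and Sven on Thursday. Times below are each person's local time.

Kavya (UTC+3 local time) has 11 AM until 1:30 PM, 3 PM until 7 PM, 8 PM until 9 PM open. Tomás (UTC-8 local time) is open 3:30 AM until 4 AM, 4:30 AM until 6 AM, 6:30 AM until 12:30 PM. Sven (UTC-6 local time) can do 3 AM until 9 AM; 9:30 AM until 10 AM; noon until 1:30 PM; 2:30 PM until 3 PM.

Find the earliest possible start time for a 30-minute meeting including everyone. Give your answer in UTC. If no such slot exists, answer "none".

12:30

Kavya in UTC: 08:00-10:30, 12:00-16:00, 17:00-18:00 (subtract 3h to convert from UTC+3).
Tomás in UTC: 11:30-12:00, 12:30-14:00, 14:30-20:30 (add 8h to convert from UTC-8).
Sven in UTC: 09:00-15:00, 15:30-16:00, 18:00-19:30, 20:30-21:00 (add 6h to convert from UTC-6).
Kavya ∩ Tomás: 12:30-14:00, 14:30-16:00, 17:00-18:00.
Kavya ∩ Tomás ∩ Sven: 12:30-14:00, 14:30-15:00, 15:30-16:00.
Those are the intersection windows.
The first common window of at least 30 minutes is 12:30-14:00, so the earliest start is 12:30.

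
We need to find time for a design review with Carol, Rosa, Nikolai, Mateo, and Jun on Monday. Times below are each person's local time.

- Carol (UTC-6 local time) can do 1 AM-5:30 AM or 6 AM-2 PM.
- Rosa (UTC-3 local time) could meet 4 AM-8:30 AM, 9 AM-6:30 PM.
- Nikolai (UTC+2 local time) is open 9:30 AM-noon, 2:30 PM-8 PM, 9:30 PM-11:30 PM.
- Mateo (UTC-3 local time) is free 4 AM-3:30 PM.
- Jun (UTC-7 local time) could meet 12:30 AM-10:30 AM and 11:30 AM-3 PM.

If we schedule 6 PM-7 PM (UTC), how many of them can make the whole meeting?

2

Carol in UTC: 07:00-11:30, 12:00-20:00 (add 6h to convert from UTC-6).
Rosa in UTC: 07:00-11:30, 12:00-21:30 (add 3h to convert from UTC-3).
Nikolai in UTC: 07:30-10:00, 12:30-18:00, 19:30-21:30 (subtract 2h to convert from UTC+2).
Mateo in UTC: 07:00-18:30 (add 3h to convert from UTC-3).
Jun in UTC: 07:30-17:30, 18:30-22:00 (add 7h to convert from UTC-7).
Carol and Rosa can make the full 18:00-19:00 slot — that's 2.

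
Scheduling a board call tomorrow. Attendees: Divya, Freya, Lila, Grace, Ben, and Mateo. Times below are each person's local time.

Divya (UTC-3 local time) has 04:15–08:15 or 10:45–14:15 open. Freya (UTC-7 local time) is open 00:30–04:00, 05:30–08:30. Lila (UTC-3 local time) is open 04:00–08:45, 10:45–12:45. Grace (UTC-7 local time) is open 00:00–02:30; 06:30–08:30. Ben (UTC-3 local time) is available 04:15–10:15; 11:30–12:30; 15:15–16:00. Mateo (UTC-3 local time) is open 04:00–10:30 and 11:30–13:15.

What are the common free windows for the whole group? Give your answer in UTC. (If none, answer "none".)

07:30-09:30, 14:30-15:30

Divya in UTC: 07:15-11:15, 13:45-17:15 (add 3h to convert from UTC-3).
Freya in UTC: 07:30-11:00, 12:30-15:30 (add 7h to convert from UTC-7).
Lila in UTC: 07:00-11:45, 13:45-15:45 (add 3h to convert from UTC-3).
Grace in UTC: 07:00-09:30, 13:30-15:30 (add 7h to convert from UTC-7).
Ben in UTC: 07:15-13:15, 14:30-15:30, 18:15-19:00 (add 3h to convert from UTC-3).
Mateo in UTC: 07:00-13:30, 14:30-16:15 (add 3h to convert from UTC-3).
Divya ∩ Freya: 07:30-11:00, 13:45-15:30.
Divya ∩ Freya ∩ Lila: 07:30-11:00, 13:45-15:30.
Divya ∩ Freya ∩ Lila ∩ Grace: 07:30-09:30, 13:45-15:30.
Divya ∩ Freya ∩ Lila ∩ Grace ∩ Ben: 07:30-09:30, 14:30-15:30.
Divya ∩ Freya ∩ Lila ∩ Grace ∩ Ben ∩ Mateo: 07:30-09:30, 14:30-15:30.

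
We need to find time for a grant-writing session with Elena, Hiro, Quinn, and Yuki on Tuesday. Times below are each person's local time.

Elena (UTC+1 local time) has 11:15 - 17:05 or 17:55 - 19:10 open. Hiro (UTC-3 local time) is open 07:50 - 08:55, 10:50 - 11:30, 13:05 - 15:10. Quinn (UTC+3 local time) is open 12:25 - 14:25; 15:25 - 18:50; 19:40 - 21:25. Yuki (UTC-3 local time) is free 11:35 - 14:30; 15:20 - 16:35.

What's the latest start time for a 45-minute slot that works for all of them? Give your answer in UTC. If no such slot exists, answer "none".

Elena in UTC: 10:15-16:05, 16:55-18:10 (subtract 1h to convert from UTC+1).
Hiro in UTC: 10:50-11:55, 13:50-14:30, 16:05-18:10 (add 3h to convert from UTC-3).
Quinn in UTC: 09:25-11:25, 12:25-15:50, 16:40-18:25 (subtract 3h to convert from UTC+3).
Yuki in UTC: 14:35-17:30, 18:20-19:35 (add 3h to convert from UTC-3).
Elena ∩ Hiro: 10:50-11:55, 13:50-14:30, 16:55-18:10.
Elena ∩ Hiro ∩ Quinn: 10:50-11:25, 13:50-14:30, 16:55-18:10.
Elena ∩ Hiro ∩ Quinn ∩ Yuki: 16:55-17:30.
Those are the intersection windows.
No common window is at least 45 minutes long.

none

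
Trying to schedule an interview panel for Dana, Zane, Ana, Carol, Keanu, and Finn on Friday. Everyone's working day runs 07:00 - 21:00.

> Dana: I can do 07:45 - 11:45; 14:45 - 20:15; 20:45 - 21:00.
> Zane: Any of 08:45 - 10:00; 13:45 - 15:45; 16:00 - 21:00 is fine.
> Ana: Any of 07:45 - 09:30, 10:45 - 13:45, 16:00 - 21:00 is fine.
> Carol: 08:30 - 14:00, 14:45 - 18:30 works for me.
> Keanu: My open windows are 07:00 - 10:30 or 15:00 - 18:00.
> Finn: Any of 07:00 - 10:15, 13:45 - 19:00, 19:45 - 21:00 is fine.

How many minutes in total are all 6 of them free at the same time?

Dana ∩ Zane: 08:45-10:00, 14:45-15:45, 16:00-20:15, 20:45-21:00.
Dana ∩ Zane ∩ Ana: 08:45-09:30, 16:00-20:15, 20:45-21:00.
Dana ∩ Zane ∩ Ana ∩ Carol: 08:45-09:30, 16:00-18:30.
Dana ∩ Zane ∩ Ana ∩ Carol ∩ Keanu: 08:45-09:30, 16:00-18:00.
Dana ∩ Zane ∩ Ana ∩ Carol ∩ Keanu ∩ Finn: 08:45-09:30, 16:00-18:00.
Summing the common windows: 45 + 120 = 165 minutes.

165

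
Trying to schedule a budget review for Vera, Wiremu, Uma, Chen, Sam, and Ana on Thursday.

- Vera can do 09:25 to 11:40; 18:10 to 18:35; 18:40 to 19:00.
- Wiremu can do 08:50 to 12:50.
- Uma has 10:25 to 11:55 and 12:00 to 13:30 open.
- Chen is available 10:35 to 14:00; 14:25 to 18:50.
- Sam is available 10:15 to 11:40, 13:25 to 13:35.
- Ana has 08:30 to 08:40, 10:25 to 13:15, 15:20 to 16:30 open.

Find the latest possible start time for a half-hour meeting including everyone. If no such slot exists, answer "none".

Vera ∩ Wiremu: 09:25-11:40.
Vera ∩ Wiremu ∩ Uma: 10:25-11:40.
Vera ∩ Wiremu ∩ Uma ∩ Chen: 10:35-11:40.
Vera ∩ Wiremu ∩ Uma ∩ Chen ∩ Sam: 10:35-11:40.
Vera ∩ Wiremu ∩ Uma ∩ Chen ∩ Sam ∩ Ana: 10:35-11:40.
The last common window of at least 30 minutes is 10:35-11:40; a 30-minute meeting can start as late as 11:10 and still end by 11:40.

11:10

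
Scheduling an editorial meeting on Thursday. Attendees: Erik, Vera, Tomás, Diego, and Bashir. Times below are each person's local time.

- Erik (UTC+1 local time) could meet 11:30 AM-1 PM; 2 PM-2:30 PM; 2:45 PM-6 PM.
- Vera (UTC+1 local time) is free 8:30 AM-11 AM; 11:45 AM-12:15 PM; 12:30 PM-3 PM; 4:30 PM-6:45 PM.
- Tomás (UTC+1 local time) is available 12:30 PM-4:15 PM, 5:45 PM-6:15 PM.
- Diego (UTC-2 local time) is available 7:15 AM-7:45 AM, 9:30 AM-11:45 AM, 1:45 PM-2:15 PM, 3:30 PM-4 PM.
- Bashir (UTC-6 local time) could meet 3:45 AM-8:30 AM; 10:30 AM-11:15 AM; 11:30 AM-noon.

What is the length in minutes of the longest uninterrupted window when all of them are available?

Erik in UTC: 10:30-12:00, 13:00-13:30, 13:45-17:00 (subtract 1h to convert from UTC+1).
Vera in UTC: 07:30-10:00, 10:45-11:15, 11:30-14:00, 15:30-17:45 (subtract 1h to convert from UTC+1).
Tomás in UTC: 11:30-15:15, 16:45-17:15 (subtract 1h to convert from UTC+1).
Diego in UTC: 09:15-09:45, 11:30-13:45, 15:45-16:15, 17:30-18:00 (add 2h to convert from UTC-2).
Bashir in UTC: 09:45-14:30, 16:30-17:15, 17:30-18:00 (add 6h to convert from UTC-6).
Erik ∩ Vera: 10:45-11:15, 11:30-12:00, 13:00-13:30, 13:45-14:00, 15:30-17:00.
Erik ∩ Vera ∩ Tomás: 11:30-12:00, 13:00-13:30, 13:45-14:00, 16:45-17:00.
Erik ∩ Vera ∩ Tomás ∩ Diego: 11:30-12:00, 13:00-13:30.
Erik ∩ Vera ∩ Tomás ∩ Diego ∩ Bashir: 11:30-12:00, 13:00-13:30.
So the common availability across everyone is 11:30-12:00, 13:00-13:30.
The longest is 11:30-12:00 at 30 minutes.

30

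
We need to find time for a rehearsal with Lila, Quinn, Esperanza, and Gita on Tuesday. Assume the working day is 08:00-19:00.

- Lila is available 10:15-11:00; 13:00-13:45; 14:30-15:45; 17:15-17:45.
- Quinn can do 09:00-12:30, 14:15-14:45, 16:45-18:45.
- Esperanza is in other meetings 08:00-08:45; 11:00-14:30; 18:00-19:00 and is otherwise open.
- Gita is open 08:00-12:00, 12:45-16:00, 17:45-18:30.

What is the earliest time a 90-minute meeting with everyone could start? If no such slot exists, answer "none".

none

Lila free: 10:15-11:00, 13:00-13:45, 14:30-15:45, 17:15-17:45.
Quinn free: 09:00-12:30, 14:15-14:45, 16:45-18:45.
Esperanza free: 08:45-11:00, 14:30-18:00 (invert busy blocks within the working day).
Gita free: 08:00-12:00, 12:45-16:00, 17:45-18:30.
Lila ∩ Quinn: 10:15-11:00, 14:30-14:45, 17:15-17:45.
Lila ∩ Quinn ∩ Esperanza: 10:15-11:00, 14:30-14:45, 17:15-17:45.
Lila ∩ Quinn ∩ Esperanza ∩ Gita: 10:15-11:00, 14:30-14:45.
So the common availability across everyone is 10:15-11:00, 14:30-14:45.
No common window is at least 90 minutes long.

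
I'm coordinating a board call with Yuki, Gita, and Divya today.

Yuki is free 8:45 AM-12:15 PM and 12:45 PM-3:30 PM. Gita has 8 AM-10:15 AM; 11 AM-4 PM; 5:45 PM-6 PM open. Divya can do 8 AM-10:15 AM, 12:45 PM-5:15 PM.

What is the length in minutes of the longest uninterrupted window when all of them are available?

Yuki ∩ Gita: 08:45-10:15, 11:00-12:15, 12:45-15:30.
Yuki ∩ Gita ∩ Divya: 08:45-10:15, 12:45-15:30.
The longest is 12:45-15:30 at 165 minutes.

165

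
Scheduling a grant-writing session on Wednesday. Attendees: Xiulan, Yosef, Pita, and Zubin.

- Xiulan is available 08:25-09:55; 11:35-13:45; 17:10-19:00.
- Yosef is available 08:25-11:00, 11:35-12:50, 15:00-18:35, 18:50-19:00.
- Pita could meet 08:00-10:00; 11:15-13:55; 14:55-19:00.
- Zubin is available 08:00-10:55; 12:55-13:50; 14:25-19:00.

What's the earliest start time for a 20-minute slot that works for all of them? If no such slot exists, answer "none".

08:25

Xiulan ∩ Yosef: 08:25-09:55, 11:35-12:50, 17:10-18:35, 18:50-19:00.
Xiulan ∩ Yosef ∩ Pita: 08:25-09:55, 11:35-12:50, 17:10-18:35, 18:50-19:00.
Xiulan ∩ Yosef ∩ Pita ∩ Zubin: 08:25-09:55, 17:10-18:35, 18:50-19:00.
Those are the intersection windows.
The first common window of at least 20 minutes is 08:25-09:55, so the earliest start is 08:25.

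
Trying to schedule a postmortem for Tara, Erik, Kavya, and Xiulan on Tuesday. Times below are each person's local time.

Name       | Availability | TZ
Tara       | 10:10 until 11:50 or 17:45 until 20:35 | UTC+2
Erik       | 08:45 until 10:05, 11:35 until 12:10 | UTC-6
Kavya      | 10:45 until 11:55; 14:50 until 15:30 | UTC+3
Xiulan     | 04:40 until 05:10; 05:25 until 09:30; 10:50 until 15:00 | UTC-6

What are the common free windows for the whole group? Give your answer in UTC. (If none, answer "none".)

none

Tara in UTC: 08:10-09:50, 15:45-18:35 (subtract 2h to convert from UTC+2).
Erik in UTC: 14:45-16:05, 17:35-18:10 (add 6h to convert from UTC-6).
Kavya in UTC: 07:45-08:55, 11:50-12:30 (subtract 3h to convert from UTC+3).
Xiulan in UTC: 10:40-11:10, 11:25-15:30, 16:50-21:00 (add 6h to convert from UTC-6).
Tara ∩ Erik: 15:45-16:05, 17:35-18:10.
Tara ∩ Erik ∩ Kavya: ∅.
Tara ∩ Erik ∩ Kavya ∩ Xiulan: ∅.
There is no time when everyone is free.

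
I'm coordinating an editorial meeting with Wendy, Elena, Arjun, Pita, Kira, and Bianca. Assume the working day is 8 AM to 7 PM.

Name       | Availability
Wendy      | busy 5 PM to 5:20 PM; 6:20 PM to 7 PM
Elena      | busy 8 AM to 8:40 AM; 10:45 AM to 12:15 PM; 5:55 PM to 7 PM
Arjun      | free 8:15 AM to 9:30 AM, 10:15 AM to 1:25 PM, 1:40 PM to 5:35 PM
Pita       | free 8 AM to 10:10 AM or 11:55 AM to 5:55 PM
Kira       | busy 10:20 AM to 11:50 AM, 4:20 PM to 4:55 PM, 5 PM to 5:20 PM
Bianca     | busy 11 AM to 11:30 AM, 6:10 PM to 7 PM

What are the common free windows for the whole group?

Wendy free: 08:00-17:00, 17:20-18:20 (invert busy blocks within the working day).
Elena free: 08:40-10:45, 12:15-17:55 (invert busy blocks within the working day).
Arjun free: 08:15-09:30, 10:15-13:25, 13:40-17:35.
Pita free: 08:00-10:10, 11:55-17:55.
Kira free: 08:00-10:20, 11:50-16:20, 16:55-17:00, 17:20-19:00 (invert busy blocks within the working day).
Bianca free: 08:00-11:00, 11:30-18:10 (invert busy blocks within the working day).
Wendy ∩ Elena: 08:40-10:45, 12:15-17:00, 17:20-17:55.
Wendy ∩ Elena ∩ Arjun: 08:40-09:30, 10:15-10:45, 12:15-13:25, 13:40-17:00, 17:20-17:35.
Wendy ∩ Elena ∩ Arjun ∩ Pita: 08:40-09:30, 12:15-13:25, 13:40-17:00, 17:20-17:35.
Wendy ∩ Elena ∩ Arjun ∩ Pita ∩ Kira: 08:40-09:30, 12:15-13:25, 13:40-16:20, 16:55-17:00, 17:20-17:35.
Wendy ∩ Elena ∩ Arjun ∩ Pita ∩ Kira ∩ Bianca: 08:40-09:30, 12:15-13:25, 13:40-16:20, 16:55-17:00, 17:20-17:35.
So the common availability across everyone is 08:40-09:30, 12:15-13:25, 13:40-16:20, 16:55-17:00, 17:20-17:35.

08:40-09:30, 12:15-13:25, 13:40-16:20, 16:55-17:00, 17:20-17:35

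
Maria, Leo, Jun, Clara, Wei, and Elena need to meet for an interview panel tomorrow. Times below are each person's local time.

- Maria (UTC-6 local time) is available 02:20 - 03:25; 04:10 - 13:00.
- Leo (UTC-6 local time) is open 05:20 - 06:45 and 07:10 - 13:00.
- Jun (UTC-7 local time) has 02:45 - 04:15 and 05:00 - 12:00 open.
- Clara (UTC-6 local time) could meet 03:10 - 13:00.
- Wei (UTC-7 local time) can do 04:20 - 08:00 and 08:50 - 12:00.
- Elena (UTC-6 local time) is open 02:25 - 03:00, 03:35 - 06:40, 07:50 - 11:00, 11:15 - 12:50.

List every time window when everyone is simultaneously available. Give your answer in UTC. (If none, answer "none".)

12:00-12:40, 13:50-15:00, 15:50-17:00, 17:15-18:50

Maria in UTC: 08:20-09:25, 10:10-19:00 (add 6h to convert from UTC-6).
Leo in UTC: 11:20-12:45, 13:10-19:00 (add 6h to convert from UTC-6).
Jun in UTC: 09:45-11:15, 12:00-19:00 (add 7h to convert from UTC-7).
Clara in UTC: 09:10-19:00 (add 6h to convert from UTC-6).
Wei in UTC: 11:20-15:00, 15:50-19:00 (add 7h to convert from UTC-7).
Elena in UTC: 08:25-09:00, 09:35-12:40, 13:50-17:00, 17:15-18:50 (add 6h to convert from UTC-6).
Maria ∩ Leo: 11:20-12:45, 13:10-19:00.
Maria ∩ Leo ∩ Jun: 12:00-12:45, 13:10-19:00.
Maria ∩ Leo ∩ Jun ∩ Clara: 12:00-12:45, 13:10-19:00.
Maria ∩ Leo ∩ Jun ∩ Clara ∩ Wei: 12:00-12:45, 13:10-15:00, 15:50-19:00.
Maria ∩ Leo ∩ Jun ∩ Clara ∩ Wei ∩ Elena: 12:00-12:40, 13:50-15:00, 15:50-17:00, 17:15-18:50.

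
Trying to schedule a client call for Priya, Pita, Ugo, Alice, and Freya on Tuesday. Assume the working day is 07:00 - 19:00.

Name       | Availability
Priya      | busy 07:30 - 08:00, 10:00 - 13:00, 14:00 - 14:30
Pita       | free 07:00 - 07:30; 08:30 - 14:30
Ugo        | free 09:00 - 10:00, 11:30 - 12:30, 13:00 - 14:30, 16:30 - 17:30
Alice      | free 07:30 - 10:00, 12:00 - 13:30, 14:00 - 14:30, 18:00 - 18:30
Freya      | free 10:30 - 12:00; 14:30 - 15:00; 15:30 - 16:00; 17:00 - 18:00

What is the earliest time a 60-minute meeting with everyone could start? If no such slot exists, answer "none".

Priya free: 07:00-07:30, 08:00-10:00, 13:00-14:00, 14:30-19:00 (invert busy blocks within the working day).
Pita free: 07:00-07:30, 08:30-14:30.
Ugo free: 09:00-10:00, 11:30-12:30, 13:00-14:30, 16:30-17:30.
Alice free: 07:30-10:00, 12:00-13:30, 14:00-14:30, 18:00-18:30.
Freya free: 10:30-12:00, 14:30-15:00, 15:30-16:00, 17:00-18:00.
Priya ∩ Pita: 07:00-07:30, 08:30-10:00, 13:00-14:00.
Priya ∩ Pita ∩ Ugo: 09:00-10:00, 13:00-14:00.
Priya ∩ Pita ∩ Ugo ∩ Alice: 09:00-10:00, 13:00-13:30.
Priya ∩ Pita ∩ Ugo ∩ Alice ∩ Freya: ∅.
There is no time when everyone is free.
No common window is at least 60 minutes long.

none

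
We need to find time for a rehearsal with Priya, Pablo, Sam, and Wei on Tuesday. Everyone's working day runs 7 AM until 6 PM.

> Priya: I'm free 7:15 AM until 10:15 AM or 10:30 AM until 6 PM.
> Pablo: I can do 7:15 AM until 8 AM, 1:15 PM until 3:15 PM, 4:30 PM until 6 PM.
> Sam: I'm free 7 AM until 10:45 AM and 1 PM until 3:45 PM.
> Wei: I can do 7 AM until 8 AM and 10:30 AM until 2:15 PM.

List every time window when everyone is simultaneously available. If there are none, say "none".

07:15-08:00, 13:15-14:15

Priya ∩ Pablo: 07:15-08:00, 13:15-15:15, 16:30-18:00.
Priya ∩ Pablo ∩ Sam: 07:15-08:00, 13:15-15:15.
Priya ∩ Pablo ∩ Sam ∩ Wei: 07:15-08:00, 13:15-14:15.
Those are the intersection windows.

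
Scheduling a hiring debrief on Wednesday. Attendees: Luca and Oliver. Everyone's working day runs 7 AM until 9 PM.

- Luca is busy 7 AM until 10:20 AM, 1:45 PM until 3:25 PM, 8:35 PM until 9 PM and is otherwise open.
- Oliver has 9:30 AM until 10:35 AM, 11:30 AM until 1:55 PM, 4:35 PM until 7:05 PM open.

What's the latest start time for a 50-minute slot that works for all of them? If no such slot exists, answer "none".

18:15

Luca free: 10:20-13:45, 15:25-20:35 (invert busy blocks within the working day).
Oliver free: 09:30-10:35, 11:30-13:55, 16:35-19:05.
Luca ∩ Oliver: 10:20-10:35, 11:30-13:45, 16:35-19:05.
The last common window of at least 50 minutes is 16:35-19:05; a 50-minute meeting can start as late as 18:15 and still end by 19:05.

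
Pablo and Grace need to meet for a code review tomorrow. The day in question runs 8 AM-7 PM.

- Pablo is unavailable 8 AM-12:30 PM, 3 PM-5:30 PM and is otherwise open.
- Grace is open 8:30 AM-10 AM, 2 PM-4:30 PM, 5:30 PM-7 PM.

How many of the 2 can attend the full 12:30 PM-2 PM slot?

1

Pablo free: 12:30-15:00, 17:30-19:00 (invert busy blocks within the working day).
Grace free: 08:30-10:00, 14:00-16:30, 17:30-19:00.
Pablo can make the full 12:30-14:00 slot — that's 1.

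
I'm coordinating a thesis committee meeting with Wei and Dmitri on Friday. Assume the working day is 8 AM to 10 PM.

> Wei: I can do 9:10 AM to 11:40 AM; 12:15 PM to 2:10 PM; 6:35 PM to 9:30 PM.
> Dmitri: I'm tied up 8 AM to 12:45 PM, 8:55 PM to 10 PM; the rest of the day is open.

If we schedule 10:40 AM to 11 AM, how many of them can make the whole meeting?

1

Wei free: 09:10-11:40, 12:15-14:10, 18:35-21:30.
Dmitri free: 12:45-20:55 (invert busy blocks within the working day).
Wei can make the full 10:40-11:00 slot — that's 1.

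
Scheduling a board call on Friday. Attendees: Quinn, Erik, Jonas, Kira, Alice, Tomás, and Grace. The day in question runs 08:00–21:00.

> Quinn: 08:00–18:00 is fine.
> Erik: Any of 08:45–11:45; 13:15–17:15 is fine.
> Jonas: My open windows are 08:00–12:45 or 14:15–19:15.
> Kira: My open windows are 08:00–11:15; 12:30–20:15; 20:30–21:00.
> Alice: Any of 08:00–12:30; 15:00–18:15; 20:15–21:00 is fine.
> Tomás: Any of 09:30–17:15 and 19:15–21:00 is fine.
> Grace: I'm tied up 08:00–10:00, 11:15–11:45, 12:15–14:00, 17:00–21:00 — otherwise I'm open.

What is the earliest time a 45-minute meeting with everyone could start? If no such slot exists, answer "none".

Quinn free: 08:00-18:00.
Erik free: 08:45-11:45, 13:15-17:15.
Jonas free: 08:00-12:45, 14:15-19:15.
Kira free: 08:00-11:15, 12:30-20:15, 20:30-21:00.
Alice free: 08:00-12:30, 15:00-18:15, 20:15-21:00.
Tomás free: 09:30-17:15, 19:15-21:00.
Grace free: 10:00-11:15, 11:45-12:15, 14:00-17:00 (invert busy blocks within the working day).
Quinn ∩ Erik: 08:45-11:45, 13:15-17:15.
Quinn ∩ Erik ∩ Jonas: 08:45-11:45, 14:15-17:15.
Quinn ∩ Erik ∩ Jonas ∩ Kira: 08:45-11:15, 14:15-17:15.
Quinn ∩ Erik ∩ Jonas ∩ Kira ∩ Alice: 08:45-11:15, 15:00-17:15.
Quinn ∩ Erik ∩ Jonas ∩ Kira ∩ Alice ∩ Tomás: 09:30-11:15, 15:00-17:15.
Quinn ∩ Erik ∩ Jonas ∩ Kira ∩ Alice ∩ Tomás ∩ Grace: 10:00-11:15, 15:00-17:00.
The first common window of at least 45 minutes is 10:00-11:15, so the earliest start is 10:00.

10:00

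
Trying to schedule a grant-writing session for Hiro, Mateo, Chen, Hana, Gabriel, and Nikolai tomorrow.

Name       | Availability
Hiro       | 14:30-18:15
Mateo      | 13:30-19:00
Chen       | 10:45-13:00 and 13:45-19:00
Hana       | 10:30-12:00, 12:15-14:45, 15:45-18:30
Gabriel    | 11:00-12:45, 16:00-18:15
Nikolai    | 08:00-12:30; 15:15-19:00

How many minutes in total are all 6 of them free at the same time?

Hiro ∩ Mateo: 14:30-18:15.
Hiro ∩ Mateo ∩ Chen: 14:30-18:15.
Hiro ∩ Mateo ∩ Chen ∩ Hana: 14:30-14:45, 15:45-18:15.
Hiro ∩ Mateo ∩ Chen ∩ Hana ∩ Gabriel: 16:00-18:15.
Hiro ∩ Mateo ∩ Chen ∩ Hana ∩ Gabriel ∩ Nikolai: 16:00-18:15.
Those are the intersection windows.
That's a single block of 135 minutes.

135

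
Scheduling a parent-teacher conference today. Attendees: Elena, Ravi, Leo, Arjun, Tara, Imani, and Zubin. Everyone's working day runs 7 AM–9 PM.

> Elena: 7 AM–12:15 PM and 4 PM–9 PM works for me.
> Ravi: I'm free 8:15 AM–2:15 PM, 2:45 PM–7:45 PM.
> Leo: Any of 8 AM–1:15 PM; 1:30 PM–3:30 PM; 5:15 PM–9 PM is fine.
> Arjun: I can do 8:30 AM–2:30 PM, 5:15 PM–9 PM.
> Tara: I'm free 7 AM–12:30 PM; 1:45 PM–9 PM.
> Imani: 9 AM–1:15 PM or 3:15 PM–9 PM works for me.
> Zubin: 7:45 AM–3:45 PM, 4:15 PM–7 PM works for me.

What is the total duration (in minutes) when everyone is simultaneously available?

300

Elena ∩ Ravi: 08:15-12:15, 16:00-19:45.
Elena ∩ Ravi ∩ Leo: 08:15-12:15, 17:15-19:45.
Elena ∩ Ravi ∩ Leo ∩ Arjun: 08:30-12:15, 17:15-19:45.
Elena ∩ Ravi ∩ Leo ∩ Arjun ∩ Tara: 08:30-12:15, 17:15-19:45.
Elena ∩ Ravi ∩ Leo ∩ Arjun ∩ Tara ∩ Imani: 09:00-12:15, 17:15-19:45.
Elena ∩ Ravi ∩ Leo ∩ Arjun ∩ Tara ∩ Imani ∩ Zubin: 09:00-12:15, 17:15-19:00.
Summing the common windows: 195 + 105 = 300 minutes.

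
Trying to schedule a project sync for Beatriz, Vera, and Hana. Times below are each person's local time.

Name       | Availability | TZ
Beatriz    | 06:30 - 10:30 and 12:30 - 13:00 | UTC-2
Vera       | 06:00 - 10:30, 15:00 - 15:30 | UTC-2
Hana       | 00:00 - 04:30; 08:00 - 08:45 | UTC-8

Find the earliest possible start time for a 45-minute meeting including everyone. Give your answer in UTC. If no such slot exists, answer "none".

08:30

Beatriz in UTC: 08:30-12:30, 14:30-15:00 (add 2h to convert from UTC-2).
Vera in UTC: 08:00-12:30, 17:00-17:30 (add 2h to convert from UTC-2).
Hana in UTC: 08:00-12:30, 16:00-16:45 (add 8h to convert from UTC-8).
Beatriz ∩ Vera: 08:30-12:30.
Beatriz ∩ Vera ∩ Hana: 08:30-12:30.
The first common window of at least 45 minutes is 08:30-12:30, so the earliest start is 08:30.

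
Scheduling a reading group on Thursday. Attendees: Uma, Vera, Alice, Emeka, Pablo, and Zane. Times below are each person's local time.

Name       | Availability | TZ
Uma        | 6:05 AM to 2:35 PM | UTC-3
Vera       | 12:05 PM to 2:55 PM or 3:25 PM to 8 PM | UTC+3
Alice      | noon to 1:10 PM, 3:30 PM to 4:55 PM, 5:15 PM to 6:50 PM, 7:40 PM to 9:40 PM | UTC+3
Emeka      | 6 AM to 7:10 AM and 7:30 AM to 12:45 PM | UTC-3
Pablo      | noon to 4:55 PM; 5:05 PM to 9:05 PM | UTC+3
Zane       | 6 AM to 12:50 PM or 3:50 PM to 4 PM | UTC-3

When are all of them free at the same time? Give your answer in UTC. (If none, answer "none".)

09:05-10:10, 12:30-13:55, 14:15-15:45

Uma in UTC: 09:05-17:35 (add 3h to convert from UTC-3).
Vera in UTC: 09:05-11:55, 12:25-17:00 (subtract 3h to convert from UTC+3).
Alice in UTC: 09:00-10:10, 12:30-13:55, 14:15-15:50, 16:40-18:40 (subtract 3h to convert from UTC+3).
Emeka in UTC: 09:00-10:10, 10:30-15:45 (add 3h to convert from UTC-3).
Pablo in UTC: 09:00-13:55, 14:05-18:05 (subtract 3h to convert from UTC+3).
Zane in UTC: 09:00-15:50, 18:50-19:00 (add 3h to convert from UTC-3).
Uma ∩ Vera: 09:05-11:55, 12:25-17:00.
Uma ∩ Vera ∩ Alice: 09:05-10:10, 12:30-13:55, 14:15-15:50, 16:40-17:00.
Uma ∩ Vera ∩ Alice ∩ Emeka: 09:05-10:10, 12:30-13:55, 14:15-15:45.
Uma ∩ Vera ∩ Alice ∩ Emeka ∩ Pablo: 09:05-10:10, 12:30-13:55, 14:15-15:45.
Uma ∩ Vera ∩ Alice ∩ Emeka ∩ Pablo ∩ Zane: 09:05-10:10, 12:30-13:55, 14:15-15:45.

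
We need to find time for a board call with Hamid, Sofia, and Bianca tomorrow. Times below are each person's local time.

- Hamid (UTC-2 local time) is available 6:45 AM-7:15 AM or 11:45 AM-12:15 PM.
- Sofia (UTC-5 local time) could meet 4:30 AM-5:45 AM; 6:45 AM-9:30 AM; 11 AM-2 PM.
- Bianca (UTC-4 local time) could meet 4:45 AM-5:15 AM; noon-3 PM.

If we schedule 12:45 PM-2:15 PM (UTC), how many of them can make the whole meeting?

1

Hamid in UTC: 08:45-09:15, 13:45-14:15 (add 2h to convert from UTC-2).
Sofia in UTC: 09:30-10:45, 11:45-14:30, 16:00-19:00 (add 5h to convert from UTC-5).
Bianca in UTC: 08:45-09:15, 16:00-19:00 (add 4h to convert from UTC-4).
Sofia can make the full 12:45-14:15 slot — that's 1.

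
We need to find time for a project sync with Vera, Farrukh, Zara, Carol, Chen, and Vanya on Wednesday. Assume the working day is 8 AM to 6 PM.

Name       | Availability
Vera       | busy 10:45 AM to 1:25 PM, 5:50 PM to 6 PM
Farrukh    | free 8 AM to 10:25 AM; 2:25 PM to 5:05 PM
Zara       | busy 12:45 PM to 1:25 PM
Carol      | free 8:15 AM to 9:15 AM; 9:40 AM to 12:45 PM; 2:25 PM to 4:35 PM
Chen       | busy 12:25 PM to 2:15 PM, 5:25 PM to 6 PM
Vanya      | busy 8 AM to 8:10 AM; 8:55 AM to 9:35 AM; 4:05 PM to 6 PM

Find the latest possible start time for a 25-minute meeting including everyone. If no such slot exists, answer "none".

15:40

Vera free: 08:00-10:45, 13:25-17:50 (invert busy blocks within the working day).
Farrukh free: 08:00-10:25, 14:25-17:05.
Zara free: 08:00-12:45, 13:25-18:00 (invert busy blocks within the working day).
Carol free: 08:15-09:15, 09:40-12:45, 14:25-16:35.
Chen free: 08:00-12:25, 14:15-17:25 (invert busy blocks within the working day).
Vanya free: 08:10-08:55, 09:35-16:05 (invert busy blocks within the working day).
Vera ∩ Farrukh: 08:00-10:25, 14:25-17:05.
Vera ∩ Farrukh ∩ Zara: 08:00-10:25, 14:25-17:05.
Vera ∩ Farrukh ∩ Zara ∩ Carol: 08:15-09:15, 09:40-10:25, 14:25-16:35.
Vera ∩ Farrukh ∩ Zara ∩ Carol ∩ Chen: 08:15-09:15, 09:40-10:25, 14:25-16:35.
Vera ∩ Farrukh ∩ Zara ∩ Carol ∩ Chen ∩ Vanya: 08:15-08:55, 09:40-10:25, 14:25-16:05.
The last common window of at least 25 minutes is 14:25-16:05; a 25-minute meeting can start as late as 15:40 and still end by 16:05.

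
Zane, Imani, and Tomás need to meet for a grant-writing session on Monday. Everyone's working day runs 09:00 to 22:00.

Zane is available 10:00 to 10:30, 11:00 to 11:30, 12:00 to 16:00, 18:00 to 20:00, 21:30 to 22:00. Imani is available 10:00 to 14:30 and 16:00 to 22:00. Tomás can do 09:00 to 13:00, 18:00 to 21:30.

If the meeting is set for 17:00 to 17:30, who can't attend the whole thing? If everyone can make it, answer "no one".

Zane: not fully free for 17:00-17:30. Imani: free for 17:00-17:30. Tomás: not fully free for 17:00-17:30.

Tomás, Zane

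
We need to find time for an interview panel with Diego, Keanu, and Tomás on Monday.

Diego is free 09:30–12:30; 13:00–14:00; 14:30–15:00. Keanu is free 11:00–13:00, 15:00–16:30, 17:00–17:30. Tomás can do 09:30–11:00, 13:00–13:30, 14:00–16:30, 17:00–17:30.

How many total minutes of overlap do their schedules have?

0

Diego ∩ Keanu: 11:00-12:30.
Diego ∩ Keanu ∩ Tomás: ∅.
There is no time when everyone is free.
There is no common window, so the total is 0 minutes.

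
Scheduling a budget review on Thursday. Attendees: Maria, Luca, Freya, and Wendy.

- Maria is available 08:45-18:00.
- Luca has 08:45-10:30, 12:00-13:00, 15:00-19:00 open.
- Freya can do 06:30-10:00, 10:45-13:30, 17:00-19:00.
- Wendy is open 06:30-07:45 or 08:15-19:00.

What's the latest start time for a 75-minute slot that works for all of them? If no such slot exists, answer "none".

08:45

Maria ∩ Luca: 08:45-10:30, 12:00-13:00, 15:00-18:00.
Maria ∩ Luca ∩ Freya: 08:45-10:00, 12:00-13:00, 17:00-18:00.
Maria ∩ Luca ∩ Freya ∩ Wendy: 08:45-10:00, 12:00-13:00, 17:00-18:00.
The last common window of at least 75 minutes is 08:45-10:00; a 75-minute meeting can start as late as 08:45 and still end by 10:00.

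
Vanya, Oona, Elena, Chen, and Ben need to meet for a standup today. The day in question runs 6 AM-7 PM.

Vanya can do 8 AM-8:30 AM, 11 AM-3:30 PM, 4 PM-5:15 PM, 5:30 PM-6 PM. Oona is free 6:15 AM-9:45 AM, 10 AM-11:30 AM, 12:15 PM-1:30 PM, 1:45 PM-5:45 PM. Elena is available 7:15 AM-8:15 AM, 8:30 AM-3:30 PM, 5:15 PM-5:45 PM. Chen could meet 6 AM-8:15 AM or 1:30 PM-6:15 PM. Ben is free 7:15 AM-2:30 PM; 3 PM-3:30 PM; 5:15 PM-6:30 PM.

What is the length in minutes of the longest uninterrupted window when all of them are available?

45

Vanya ∩ Oona: 08:00-08:30, 11:00-11:30, 12:15-13:30, 13:45-15:30, 16:00-17:15, 17:30-17:45.
Vanya ∩ Oona ∩ Elena: 08:00-08:15, 11:00-11:30, 12:15-13:30, 13:45-15:30, 17:30-17:45.
Vanya ∩ Oona ∩ Elena ∩ Chen: 08:00-08:15, 13:45-15:30, 17:30-17:45.
Vanya ∩ Oona ∩ Elena ∩ Chen ∩ Ben: 08:00-08:15, 13:45-14:30, 15:00-15:30, 17:30-17:45.
The longest is 13:45-14:30 at 45 minutes.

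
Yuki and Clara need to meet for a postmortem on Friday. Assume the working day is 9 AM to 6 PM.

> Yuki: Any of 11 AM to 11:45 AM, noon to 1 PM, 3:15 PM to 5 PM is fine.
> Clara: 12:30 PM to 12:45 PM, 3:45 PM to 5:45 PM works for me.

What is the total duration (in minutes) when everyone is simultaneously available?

Yuki ∩ Clara: 12:30-12:45, 15:45-17:00.
Summing the common windows: 15 + 75 = 90 minutes.

90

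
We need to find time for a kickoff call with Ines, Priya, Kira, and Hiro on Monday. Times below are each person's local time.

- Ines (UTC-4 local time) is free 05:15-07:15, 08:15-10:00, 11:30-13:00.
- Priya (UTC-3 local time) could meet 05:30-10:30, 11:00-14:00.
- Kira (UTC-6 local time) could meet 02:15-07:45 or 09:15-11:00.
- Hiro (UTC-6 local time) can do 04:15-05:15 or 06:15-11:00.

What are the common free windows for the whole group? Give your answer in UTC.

Ines in UTC: 09:15-11:15, 12:15-14:00, 15:30-17:00 (add 4h to convert from UTC-4).
Priya in UTC: 08:30-13:30, 14:00-17:00 (add 3h to convert from UTC-3).
Kira in UTC: 08:15-13:45, 15:15-17:00 (add 6h to convert from UTC-6).
Hiro in UTC: 10:15-11:15, 12:15-17:00 (add 6h to convert from UTC-6).
Ines ∩ Priya: 09:15-11:15, 12:15-13:30, 15:30-17:00.
Ines ∩ Priya ∩ Kira: 09:15-11:15, 12:15-13:30, 15:30-17:00.
Ines ∩ Priya ∩ Kira ∩ Hiro: 10:15-11:15, 12:15-13:30, 15:30-17:00.

10:15-11:15, 12:15-13:30, 15:30-17:00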